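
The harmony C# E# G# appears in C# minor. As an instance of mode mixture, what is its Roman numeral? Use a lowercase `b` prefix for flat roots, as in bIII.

I

C# is scale degree 1 in C# minor. C#–E#–G# is a major chord — the form found in C# major, not the diatonic i (C#m). Borrowed into C# minor it is written I.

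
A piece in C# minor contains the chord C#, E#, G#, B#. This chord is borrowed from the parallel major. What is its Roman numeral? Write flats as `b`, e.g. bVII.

The root C# is the diatonic 1st degree of C# minor; the borrowing shows in the chord quality. C#–E#–G#–B# is a major-seventh chord — the form found in C# major, not the diatonic i (C#m). Borrowed into C# minor it is written Imaj7.

Imaj7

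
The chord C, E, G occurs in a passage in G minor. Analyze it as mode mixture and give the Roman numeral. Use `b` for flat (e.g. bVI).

C is scale degree 4 in G minor. C–E–G is a major chord — the form found in G major, not the diatonic iv (Cm). Borrowed into G minor it is written IV.

IV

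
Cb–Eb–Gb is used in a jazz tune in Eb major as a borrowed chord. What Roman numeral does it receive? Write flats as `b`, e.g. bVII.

The root Cb is the lowered 6th scale degree — diatonically Eb major has C there. Diatonically Eb major has Cm (vi) on that degree; Cb–Eb–Gb is instead the major chord native to Eb minor, so it takes the label bVI.

bVI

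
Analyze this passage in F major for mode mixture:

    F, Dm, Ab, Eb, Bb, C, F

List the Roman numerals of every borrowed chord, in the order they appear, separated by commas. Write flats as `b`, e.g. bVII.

bIII, bVII

In F major the diatonic chords are F, Gm, Am, Bb, C, Dm, Edim. Of the given chords, F, Dm, Bb and C are diatonic. But Ab (Ab–C–Eb) is foreign: the diatonic iii on degree 3 is Am, whereas Ab comes from F minor. It is labeled bIII. But Eb (Eb–G–Bb) is foreign: the diatonic vii° on degree 7 is Edim, whereas Eb comes from F minor. It is labeled bVII.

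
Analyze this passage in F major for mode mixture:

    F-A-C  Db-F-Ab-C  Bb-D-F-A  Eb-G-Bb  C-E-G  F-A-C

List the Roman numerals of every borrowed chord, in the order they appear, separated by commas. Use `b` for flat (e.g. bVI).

bVImaj7, bVII

The diatonic triads in F major are F, Gm, Am, Bb, C, Dm, Edim. Of the given chords, F–A–C = F, Bb–D–F–A = Bbmaj7 and C–E–G = C are diatonic. Db–F–Ab–C doesn't fit — on degree 6 F major would have Dm (vi). Dbmaj7 is the degree-6 chord of F minor, so it is the borrowed bVImaj7. But Eb–G–Bb is foreign: the diatonic vii° on degree 7 is Edim, whereas Eb comes from F minor. It is labeled bVII.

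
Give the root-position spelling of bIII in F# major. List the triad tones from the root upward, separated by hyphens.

A-C#-E

Scale degree 3 in F# major is A#. bIII uses the lowered form, A, taken from F# minor. In F# minor the chord on A is A–C#–E.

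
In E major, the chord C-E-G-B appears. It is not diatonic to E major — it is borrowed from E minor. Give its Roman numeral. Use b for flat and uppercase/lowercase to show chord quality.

In E major scale degree 6 is C#; C is its lowered form, from E minor. The diatonic chord on degree 6 would be C#m (vi), but C–E–G–B is the major-seventh chord from E minor. As a borrowed chord it is labeled bVImaj7.

bVImaj7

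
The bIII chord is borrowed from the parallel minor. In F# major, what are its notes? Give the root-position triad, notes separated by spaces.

A C# E

The root of bIII is the lowered 3rd degree: A# becomes A. Stacking thirds in F# minor on A gives A–C#–E.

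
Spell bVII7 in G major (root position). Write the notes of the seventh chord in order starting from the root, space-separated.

The root of bVII7 is the lowered 7th degree: F# becomes F. Building the dominant-seventh chord from the parallel minor on F: F–A–C–Eb.

F A C Eb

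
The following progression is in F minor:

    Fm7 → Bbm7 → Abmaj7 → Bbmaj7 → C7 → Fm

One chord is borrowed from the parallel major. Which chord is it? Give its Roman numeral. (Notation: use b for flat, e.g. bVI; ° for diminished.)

F minor has the diatonic set Fm, Gdim, Ab, Bbm, C, Db, Eb (with V from harmonic minor). Of the given chords, Fm7, Bbm7, Abmaj7, C7 and Fm are diatonic. But Bbmaj7 (Bb–D–F–A) is foreign: the diatonic iv on degree 4 is Bbm, whereas Bbmaj7 comes from F major. It is labeled IVmaj7.

IVmaj7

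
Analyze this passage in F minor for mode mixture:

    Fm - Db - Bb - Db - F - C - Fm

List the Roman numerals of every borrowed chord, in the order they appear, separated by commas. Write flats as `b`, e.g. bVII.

In F minor (with V from harmonic minor) the diatonic chords are Fm, Gdim, Ab, Bbm, C, Db, Eb. Fm, Db and C are all diatonic. Bb (Bb–D–F) is not: scale degree 4 in F minor carries Bbm (iv). In F major the chord on that degree is Bb, so here it functions as IV, borrowed from the parallel major. F (F–A–C) doesn't fit — on degree 1 F minor would have Fm (i). F is the degree-1 chord of F major, so it is the borrowed I.

IV, I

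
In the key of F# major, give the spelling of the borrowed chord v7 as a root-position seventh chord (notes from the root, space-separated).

v7 is built on scale degree 5, which is C# in both F# major and its parallel. In F# minor the chord on C# is C#–E–G#–B.

C# E G# B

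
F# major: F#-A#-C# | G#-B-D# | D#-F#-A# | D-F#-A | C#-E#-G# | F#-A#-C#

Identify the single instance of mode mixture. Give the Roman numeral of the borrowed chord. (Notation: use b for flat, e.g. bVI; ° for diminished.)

bVI

In F# major the diatonic chords are F#, G#m, A#m, B, C#, D#m, E#dim. Of the given chords, F#–A#–C# = F#, G#–B–D# = G#m, D#–F#–A# = D#m and C#–E#–G# = C# are diatonic. But D–F#–A is foreign: the diatonic vi on degree 6 is D#m, whereas D comes from F# minor. It is labeled bVI.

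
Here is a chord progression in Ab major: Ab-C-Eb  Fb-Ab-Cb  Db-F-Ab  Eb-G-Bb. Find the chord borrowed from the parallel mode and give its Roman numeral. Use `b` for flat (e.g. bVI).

bVI

The diatonic triads in Ab major are Ab, Bbm, Cm, Db, Eb, Fm, Gdim. Of the given chords, Ab–C–Eb = Ab, Db–F–Ab = Db and Eb–G–Bb = Eb are diatonic. Fb–Ab–Cb doesn't fit — on degree 6 Ab major would have Fm (vi). Fb is the degree-6 chord of Ab minor, so it is the borrowed bVI.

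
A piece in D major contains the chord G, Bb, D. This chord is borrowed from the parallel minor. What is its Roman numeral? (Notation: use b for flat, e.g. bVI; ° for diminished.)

iv

The root G is the diatonic 4th degree of D major; the borrowing shows in the chord quality. Diatonically D major has G (IV) on that degree; G–Bb–D is instead the minor chord native to D minor, so it takes the label iv.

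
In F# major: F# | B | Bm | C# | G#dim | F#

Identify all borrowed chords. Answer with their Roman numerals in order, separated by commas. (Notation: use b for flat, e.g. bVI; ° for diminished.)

In F# major the diatonic chords are F#, G#m, A#m, B, C#, D#m, E#dim. F#, B and C# all belong to that set. Bm (B–D–F#) doesn't fit — on degree 4 F# major would have B (IV). Bm is the degree-4 chord of F# minor, so it is the borrowed iv. But G#dim (G#–B–D) is foreign: the diatonic ii on degree 2 is G#m, whereas G#dim comes from F# minor. It is labeled ii°.

iv, ii°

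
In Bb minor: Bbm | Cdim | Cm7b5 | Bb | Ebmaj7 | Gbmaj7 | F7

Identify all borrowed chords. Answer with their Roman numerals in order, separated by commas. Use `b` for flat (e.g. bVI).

I, IVmaj7

Bb minor has the diatonic set Bbm, Cdim, Db, Ebm, F, Gb, Ab (with V from harmonic minor). Bbm, Cdim, Cm7b5, Gbmaj7 and F7 all belong to that set. Bb (Bb–D–F) doesn't fit — on degree 1 Bb minor would have Bbm (i). Bb is the degree-1 chord of Bb major, so it is the borrowed I. Ebmaj7 (Eb–G–Bb–D) doesn't fit — on degree 4 Bb minor would have Ebm (iv). Ebmaj7 is the degree-4 chord of Bb major, so it is the borrowed IVmaj7.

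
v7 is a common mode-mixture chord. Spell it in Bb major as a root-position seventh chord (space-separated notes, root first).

The root, F, is scale degree 5 — the same note in Bb major and Bb minor; only the chord quality changes. Stacking thirds in Bb minor on F gives F–Ab–C–Eb.

F Ab C Eb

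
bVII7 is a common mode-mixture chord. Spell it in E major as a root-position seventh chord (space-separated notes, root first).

D F# A C

bVII7 is built on the lowered scale degree 7. In E major degree 7 is D#; lowered it becomes D. Building the dominant-seventh chord from the parallel minor on D: D–F#–A–C.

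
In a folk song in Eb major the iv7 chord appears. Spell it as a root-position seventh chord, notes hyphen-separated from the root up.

iv7 is built on scale degree 4, which is Ab in both Eb major and its parallel. In Eb minor the chord on Ab is Ab–Cb–Eb–Gb.

Ab-Cb-Eb-Gb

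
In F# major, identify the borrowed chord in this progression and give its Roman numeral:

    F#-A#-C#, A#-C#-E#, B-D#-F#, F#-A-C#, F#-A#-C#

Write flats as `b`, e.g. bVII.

i

F# major has the diatonic set F#, G#m, A#m, B, C#, D#m, E#dim. F#–A#–C# = F#, A#–C#–E# = A#m and B–D#–F# = B all belong to that set. But F#–A–C# is foreign: the diatonic I on degree 1 is F#, whereas F#m comes from F# minor. It is labeled i.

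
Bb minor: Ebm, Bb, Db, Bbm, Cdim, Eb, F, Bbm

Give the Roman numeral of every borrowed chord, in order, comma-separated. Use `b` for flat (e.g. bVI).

The diatonic triads in Bb minor (with V from harmonic minor) are Bbm, Cdim, Db, Ebm, F, Gb, Ab. Ebm, Db, Bbm, Cdim and F are all diatonic. Bb (Bb–D–F) is not: scale degree 1 in Bb minor carries Bbm (i). In Bb major the chord on that degree is Bb, so here it functions as I, borrowed from the parallel major. But Eb (Eb–G–Bb) is foreign: the diatonic iv on degree 4 is Ebm, whereas Eb comes from Bb major. It is labeled IV.

I, IV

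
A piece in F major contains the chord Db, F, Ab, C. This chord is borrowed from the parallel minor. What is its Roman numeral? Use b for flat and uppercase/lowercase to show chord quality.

In F major scale degree 6 is D; Db is its lowered form, from F minor. Diatonically F major has Dm (vi) on that degree; Db–F–Ab–C is instead the major-seventh chord native to F minor, so it takes the label bVImaj7.

bVImaj7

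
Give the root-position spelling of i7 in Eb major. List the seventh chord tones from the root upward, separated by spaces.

The root, Eb, is scale degree 1 — the same note in Eb major and Eb minor; only the chord quality changes. In Eb minor the chord on Eb is Eb–Gb–Bb–Db.

Eb Gb Bb Db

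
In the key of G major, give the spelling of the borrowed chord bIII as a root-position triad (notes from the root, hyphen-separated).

The root of bIII is the lowered 3rd degree: B becomes Bb. In G minor the chord on Bb is Bb–D–F.

Bb-D-F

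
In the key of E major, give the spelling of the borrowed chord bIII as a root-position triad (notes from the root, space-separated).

G B D

Scale degree 3 in E major is G#. bIII uses the lowered form, G, taken from E minor. Stacking thirds in E minor on G gives G–B–D.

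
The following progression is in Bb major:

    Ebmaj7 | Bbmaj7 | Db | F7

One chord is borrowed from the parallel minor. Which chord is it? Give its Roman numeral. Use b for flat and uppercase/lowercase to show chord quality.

bIII

Bb major has the diatonic set Bb, Cm, Dm, Eb, F, Gm, Adim. Of the given chords, Ebmaj7, Bbmaj7 and F7 are diatonic. Db (Db–F–Ab) is not: scale degree 3 in Bb major carries Dm (iii). In Bb minor the chord on that degree is Db, so here it functions as bIII, borrowed from the parallel minor.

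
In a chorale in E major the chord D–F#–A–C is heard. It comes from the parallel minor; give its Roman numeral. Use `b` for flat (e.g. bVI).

D is the lowered form of scale degree 7 in E major (the diatonic degree 7 is D#). D–F#–A–C is a dominant-seventh chord — the form found in E minor, not the diatonic vii° (D#dim). Borrowed into E major it is written bVII7.

bVII7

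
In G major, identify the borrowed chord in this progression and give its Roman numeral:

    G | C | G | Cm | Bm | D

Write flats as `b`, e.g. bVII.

In G major the diatonic chords are G, Am, Bm, C, D, Em, F#dim. G, C, Bm and D are all diatonic. Cm (C–Eb–G) is not: scale degree 4 in G major carries C (IV). In G minor the chord on that degree is Cm, so here it functions as iv, borrowed from the parallel minor.

iv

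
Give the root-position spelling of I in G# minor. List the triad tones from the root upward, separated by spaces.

G# B# D#

The root, G#, is scale degree 1 — the same note in G# minor and G# major; only the chord quality changes. In G# major the chord on G# is G#–B#–D#.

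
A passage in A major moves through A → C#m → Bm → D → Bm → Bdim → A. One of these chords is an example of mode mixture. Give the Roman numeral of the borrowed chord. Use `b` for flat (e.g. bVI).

ii°

In A major the diatonic chords are A, Bm, C#m, D, E, F#m, G#dim. Of the given chords, A, C#m, Bm and D are diatonic. Bdim (B–D–F) doesn't fit — on degree 2 A major would have Bm (ii). Bdim is the degree-2 chord of A minor, so it is the borrowed ii°.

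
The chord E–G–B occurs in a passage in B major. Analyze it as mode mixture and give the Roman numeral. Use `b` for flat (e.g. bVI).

iv

E is scale degree 4 in B major. E–G–B is a minor chord — the form found in B minor, not the diatonic IV (E). Borrowed into B major it is written iv.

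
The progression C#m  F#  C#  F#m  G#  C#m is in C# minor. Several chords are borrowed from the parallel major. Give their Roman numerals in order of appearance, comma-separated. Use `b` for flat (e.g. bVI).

In C# minor (with V from harmonic minor) the diatonic chords are C#m, D#dim, E, F#m, G#, A, B. Of the given chords, C#m, F#m and G# are diatonic. F# (F#–A#–C#) is not: scale degree 4 in C# minor carries F#m (iv). In C# major the chord on that degree is F#, so here it functions as IV, borrowed from the parallel major. C# (C#–E#–G#) doesn't fit — on degree 1 C# minor would have C#m (i). C# is the degree-1 chord of C# major, so it is the borrowed I.

IV, I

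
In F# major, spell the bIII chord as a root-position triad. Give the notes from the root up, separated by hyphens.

A-C#-E

Scale degree 3 in F# major is A#. bIII uses the lowered form, A, taken from F# minor. Stacking thirds in F# minor on A gives A–C#–E.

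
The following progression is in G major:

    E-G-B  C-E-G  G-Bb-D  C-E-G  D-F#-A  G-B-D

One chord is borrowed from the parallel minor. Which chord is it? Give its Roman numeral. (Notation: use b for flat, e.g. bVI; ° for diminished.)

G major has the diatonic set G, Am, Bm, C, D, Em, F#dim. Of the given chords, E–G–B = Em, C–E–G = C, D–F#–A = D and G–B–D = G are diatonic. G–Bb–D is not: scale degree 1 in G major carries G (I). In G minor the chord on that degree is Gm, so here it functions as i, borrowed from the parallel minor.

i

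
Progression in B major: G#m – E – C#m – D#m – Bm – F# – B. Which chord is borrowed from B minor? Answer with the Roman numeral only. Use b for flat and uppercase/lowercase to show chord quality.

In B major the diatonic chords are B, C#m, D#m, E, F#, G#m, A#dim. Of the given chords, G#m, E, C#m, D#m, F# and B are diatonic. But Bm (B–D–F#) is foreign: the diatonic I on degree 1 is B, whereas Bm comes from B minor. It is labeled i.

i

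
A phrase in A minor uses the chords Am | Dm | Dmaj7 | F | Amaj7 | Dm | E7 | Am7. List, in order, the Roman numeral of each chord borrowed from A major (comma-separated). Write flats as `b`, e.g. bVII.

IVmaj7, Imaj7

The diatonic triads in A minor (with V from harmonic minor) are Am, Bdim, C, Dm, E, F, G. Am, Dm, F, E7 and Am7 all belong to that set. But Dmaj7 (D–F#–A–C#) is foreign: the diatonic iv on degree 4 is Dm, whereas Dmaj7 comes from A major. It is labeled IVmaj7. Amaj7 (A–C#–E–G#) doesn't fit — on degree 1 A minor would have Am (i). Amaj7 is the degree-1 chord of A major, so it is the borrowed Imaj7.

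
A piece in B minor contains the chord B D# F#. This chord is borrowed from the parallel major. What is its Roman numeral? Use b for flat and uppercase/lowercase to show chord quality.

I

The root B is the diatonic 1st degree of B minor; the borrowing shows in the chord quality. The diatonic chord on degree 1 would be Bm (i), but B–D#–F# is the major chord from B major. As a borrowed chord it is labeled I.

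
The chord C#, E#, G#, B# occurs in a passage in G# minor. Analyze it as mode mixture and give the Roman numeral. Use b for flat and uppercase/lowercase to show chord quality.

IVmaj7

The root C# is the diatonic 4th degree of G# minor; the borrowing shows in the chord quality. C#–E#–G#–B# is a major-seventh chord — the form found in G# major, not the diatonic iv (C#m). Borrowed into G# minor it is written IVmaj7.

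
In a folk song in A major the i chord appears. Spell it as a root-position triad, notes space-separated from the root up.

i is built on scale degree 1, which is A in both A major and its parallel. Building the minor chord from the parallel minor on A: A–C–E.

A C E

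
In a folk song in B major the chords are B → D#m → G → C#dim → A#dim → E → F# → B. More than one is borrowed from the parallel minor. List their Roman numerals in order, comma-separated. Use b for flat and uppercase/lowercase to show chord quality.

bVI, ii°

In B major the diatonic chords are B, C#m, D#m, E, F#, G#m, A#dim. B, D#m, A#dim, E and F# all belong to that set. G (G–B–D) doesn't fit — on degree 6 B major would have G#m (vi). G is the degree-6 chord of B minor, so it is the borrowed bVI. C#dim (C#–E–G) doesn't fit — on degree 2 B major would have C#m (ii). C#dim is the degree-2 chord of B minor, so it is the borrowed ii°.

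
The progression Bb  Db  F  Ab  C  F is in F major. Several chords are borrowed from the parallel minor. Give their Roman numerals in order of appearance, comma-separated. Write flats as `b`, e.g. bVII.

In F major the diatonic chords are F, Gm, Am, Bb, C, Dm, Edim. Bb, F and C all belong to that set. Db (Db–F–Ab) is not: scale degree 6 in F major carries Dm (vi). In F minor the chord on that degree is Db, so here it functions as bVI, borrowed from the parallel minor. Ab (Ab–C–Eb) is not: scale degree 3 in F major carries Am (iii). In F minor the chord on that degree is Ab, so here it functions as bIII, borrowed from the parallel minor.

bVI, bIII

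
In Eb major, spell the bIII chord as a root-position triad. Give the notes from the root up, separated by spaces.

Gb Bb Db

The root of bIII is the lowered 3rd degree: G becomes Gb. Building the major chord from the parallel minor on Gb: Gb–Bb–Db.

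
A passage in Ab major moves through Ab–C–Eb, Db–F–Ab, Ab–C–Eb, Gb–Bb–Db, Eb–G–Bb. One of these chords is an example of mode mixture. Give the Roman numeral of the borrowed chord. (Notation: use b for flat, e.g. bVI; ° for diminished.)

Ab major has the diatonic set Ab, Bbm, Cm, Db, Eb, Fm, Gdim. Ab–C–Eb = Ab, Db–F–Ab = Db and Eb–G–Bb = Eb all belong to that set. But Gb–Bb–Db is foreign: the diatonic vii° on degree 7 is Gdim, whereas Gb comes from Ab minor. It is labeled bVII.

bVII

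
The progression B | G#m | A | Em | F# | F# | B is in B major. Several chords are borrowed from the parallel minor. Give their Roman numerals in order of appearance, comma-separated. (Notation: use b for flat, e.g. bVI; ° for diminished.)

B major has the diatonic set B, C#m, D#m, E, F#, G#m, A#dim. B, G#m and F# all belong to that set. A (A–C#–E) doesn't fit — on degree 7 B major would have A#dim (vii°). A is the degree-7 chord of B minor, so it is the borrowed bVII. But Em (E–G–B) is foreign: the diatonic IV on degree 4 is E, whereas Em comes from B minor. It is labeled iv.

bVII, iv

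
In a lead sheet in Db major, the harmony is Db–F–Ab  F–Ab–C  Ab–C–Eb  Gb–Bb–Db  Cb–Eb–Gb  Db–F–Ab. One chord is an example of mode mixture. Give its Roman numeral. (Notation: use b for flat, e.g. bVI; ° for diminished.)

In Db major the diatonic chords are Db, Ebm, Fm, Gb, Ab, Bbm, Cdim. Db–F–Ab = Db, F–Ab–C = Fm, Ab–C–Eb = Ab and Gb–Bb–Db = Gb all belong to that set. But Cb–Eb–Gb is foreign: the diatonic vii° on degree 7 is Cdim, whereas Cb comes from Db minor. It is labeled bVII.

bVII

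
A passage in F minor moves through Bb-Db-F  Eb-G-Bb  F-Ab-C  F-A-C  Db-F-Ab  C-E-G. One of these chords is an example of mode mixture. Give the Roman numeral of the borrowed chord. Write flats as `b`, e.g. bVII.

I

In F minor (with V from harmonic minor) the diatonic chords are Fm, Gdim, Ab, Bbm, C, Db, Eb. Bb–Db–F = Bbm, Eb–G–Bb = Eb, F–Ab–C = Fm, Db–F–Ab = Db and C–E–G = C are all diatonic. F–A–C is not: scale degree 1 in F minor carries Fm (i). In F major the chord on that degree is F, so here it functions as I, borrowed from the parallel major.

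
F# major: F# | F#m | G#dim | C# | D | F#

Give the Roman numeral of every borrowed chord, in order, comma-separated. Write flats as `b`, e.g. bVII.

The diatonic triads in F# major are F#, G#m, A#m, B, C#, D#m, E#dim. F# and C# both belong to that set. F#m (F#–A–C#) doesn't fit — on degree 1 F# major would have F# (I). F#m is the degree-1 chord of F# minor, so it is the borrowed i. But G#dim (G#–B–D) is foreign: the diatonic ii on degree 2 is G#m, whereas G#dim comes from F# minor. It is labeled ii°. D (D–F#–A) doesn't fit — on degree 6 F# major would have D#m (vi). D is the degree-6 chord of F# minor, so it is the borrowed bVI.

i, ii°, bVI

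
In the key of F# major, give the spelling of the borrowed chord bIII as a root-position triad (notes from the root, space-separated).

The root of bIII is the lowered 3rd degree: A# becomes A. Stacking thirds in F# minor on A gives A–C#–E.

A C# E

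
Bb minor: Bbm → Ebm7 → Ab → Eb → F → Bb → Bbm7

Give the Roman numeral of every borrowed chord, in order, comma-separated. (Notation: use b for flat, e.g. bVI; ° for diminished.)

IV, I

In Bb minor (with V from harmonic minor) the diatonic chords are Bbm, Cdim, Db, Ebm, F, Gb, Ab. Bbm, Ebm7, Ab, F and Bbm7 are all diatonic. Eb (Eb–G–Bb) is not: scale degree 4 in Bb minor carries Ebm (iv). In Bb major the chord on that degree is Eb, so here it functions as IV, borrowed from the parallel major. Bb (Bb–D–F) doesn't fit — on degree 1 Bb minor would have Bbm (i). Bb is the degree-1 chord of Bb major, so it is the borrowed I.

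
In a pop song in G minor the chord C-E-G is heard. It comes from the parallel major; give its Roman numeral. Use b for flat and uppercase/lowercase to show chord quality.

C is scale degree 4 in G minor. Diatonically G minor has Cm (iv) on that degree; C–E–G is instead the major chord native to G major, so it takes the label IV.

IV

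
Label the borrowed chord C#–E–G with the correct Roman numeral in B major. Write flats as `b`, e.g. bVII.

C# is scale degree 2 in B major. C#–E–G is a diminished chord — the form found in B minor, not the diatonic ii (C#m). Borrowed into B major it is written ii°.

ii°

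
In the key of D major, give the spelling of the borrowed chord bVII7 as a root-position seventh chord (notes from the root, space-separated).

The root of bVII7 is the lowered 7th degree: C# becomes C. Building the dominant-seventh chord from the parallel minor on C: C–E–G–Bb.

C E G Bb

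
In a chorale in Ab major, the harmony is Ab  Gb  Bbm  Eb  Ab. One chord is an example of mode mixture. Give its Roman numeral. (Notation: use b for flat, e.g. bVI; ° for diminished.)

The diatonic triads in Ab major are Ab, Bbm, Cm, Db, Eb, Fm, Gdim. Ab, Bbm and Eb all belong to that set. Gb (Gb–Bb–Db) doesn't fit — on degree 7 Ab major would have Gdim (vii°). Gb is the degree-7 chord of Ab minor, so it is the borrowed bVII.

bVII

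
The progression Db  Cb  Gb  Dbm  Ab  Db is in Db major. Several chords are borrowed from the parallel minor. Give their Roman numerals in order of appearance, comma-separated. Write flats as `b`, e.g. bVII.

In Db major the diatonic chords are Db, Ebm, Fm, Gb, Ab, Bbm, Cdim. Db, Gb and Ab are all diatonic. But Cb (Cb–Eb–Gb) is foreign: the diatonic vii° on degree 7 is Cdim, whereas Cb comes from Db minor. It is labeled bVII. Dbm (Db–Fb–Ab) is not: scale degree 1 in Db major carries Db (I). In Db minor the chord on that degree is Dbm, so here it functions as i, borrowed from the parallel minor.

bVII, i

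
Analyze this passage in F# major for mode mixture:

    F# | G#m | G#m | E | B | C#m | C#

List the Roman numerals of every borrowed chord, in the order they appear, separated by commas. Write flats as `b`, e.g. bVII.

The diatonic triads in F# major are F#, G#m, A#m, B, C#, D#m, E#dim. F#, G#m, B and C# all belong to that set. E (E–G#–B) doesn't fit — on degree 7 F# major would have E#dim (vii°). E is the degree-7 chord of F# minor, so it is the borrowed bVII. But C#m (C#–E–G#) is foreign: the diatonic V on degree 5 is C#, whereas C#m comes from F# minor. It is labeled v.

bVII, v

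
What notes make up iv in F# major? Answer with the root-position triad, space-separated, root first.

The root, B, is scale degree 4 — the same note in F# major and F# minor; only the chord quality changes. Stacking thirds in F# minor on B gives B–D–F#.

B D F#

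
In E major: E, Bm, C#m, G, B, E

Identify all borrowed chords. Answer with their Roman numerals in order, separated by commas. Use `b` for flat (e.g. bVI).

E major has the diatonic set E, F#m, G#m, A, B, C#m, D#dim. E, C#m and B are all diatonic. Bm (B–D–F#) is not: scale degree 5 in E major carries B (V). In E minor the chord on that degree is Bm, so here it functions as v, borrowed from the parallel minor. G (G–B–D) is not: scale degree 3 in E major carries G#m (iii). In E minor the chord on that degree is G, so here it functions as bIII, borrowed from the parallel minor.

v, bIII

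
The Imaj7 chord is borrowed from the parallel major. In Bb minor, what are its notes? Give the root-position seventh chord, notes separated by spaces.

Imaj7 is built on scale degree 1, which is Bb in both Bb minor and its parallel. Building the major-seventh chord from the parallel major on Bb: Bb–D–F–A.

Bb D F A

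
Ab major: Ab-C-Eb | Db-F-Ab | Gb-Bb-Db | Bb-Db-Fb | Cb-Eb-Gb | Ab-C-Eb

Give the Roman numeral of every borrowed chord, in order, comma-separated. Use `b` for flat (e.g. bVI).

In Ab major the diatonic chords are Ab, Bbm, Cm, Db, Eb, Fm, Gdim. Ab–C–Eb = Ab and Db–F–Ab = Db are both diatonic. Gb–Bb–Db doesn't fit — on degree 7 Ab major would have Gdim (vii°). Gb is the degree-7 chord of Ab minor, so it is the borrowed bVII. Bb–Db–Fb is not: scale degree 2 in Ab major carries Bbm (ii). In Ab minor the chord on that degree is Bbdim, so here it functions as ii°, borrowed from the parallel minor. But Cb–Eb–Gb is foreign: the diatonic iii on degree 3 is Cm, whereas Cb comes from Ab minor. It is labeled bIII.

bVII, ii°, bIII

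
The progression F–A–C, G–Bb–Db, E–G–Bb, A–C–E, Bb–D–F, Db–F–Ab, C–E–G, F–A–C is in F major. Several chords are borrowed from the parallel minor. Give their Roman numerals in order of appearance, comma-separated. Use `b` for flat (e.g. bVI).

In F major the diatonic chords are F, Gm, Am, Bb, C, Dm, Edim. F–A–C = F, E–G–Bb = Edim, A–C–E = Am, Bb–D–F = Bb and C–E–G = C are all diatonic. G–Bb–Db is not: scale degree 2 in F major carries Gm (ii). In F minor the chord on that degree is Gdim, so here it functions as ii°, borrowed from the parallel minor. But Db–F–Ab is foreign: the diatonic vi on degree 6 is Dm, whereas Db comes from F minor. It is labeled bVI.

ii°, bVI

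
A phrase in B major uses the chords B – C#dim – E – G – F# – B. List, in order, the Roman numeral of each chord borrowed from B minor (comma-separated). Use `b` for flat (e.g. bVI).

ii°, bVI

In B major the diatonic chords are B, C#m, D#m, E, F#, G#m, A#dim. B, E and F# all belong to that set. C#dim (C#–E–G) doesn't fit — on degree 2 B major would have C#m (ii). C#dim is the degree-2 chord of B minor, so it is the borrowed ii°. G (G–B–D) is not: scale degree 6 in B major carries G#m (vi). In B minor the chord on that degree is G, so here it functions as bVI, borrowed from the parallel minor.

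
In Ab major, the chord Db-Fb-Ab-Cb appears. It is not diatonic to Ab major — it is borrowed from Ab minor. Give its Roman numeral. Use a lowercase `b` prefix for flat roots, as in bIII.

Db is scale degree 4 in Ab major. Diatonically Ab major has Db (IV) on that degree; Db–Fb–Ab–Cb is instead the minor-seventh chord native to Ab minor, so it takes the label iv7.

iv7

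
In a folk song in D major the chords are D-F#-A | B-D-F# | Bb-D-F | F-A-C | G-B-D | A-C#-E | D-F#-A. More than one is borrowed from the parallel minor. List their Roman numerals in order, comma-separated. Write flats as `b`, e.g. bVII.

bVI, bIII

D major has the diatonic set D, Em, F#m, G, A, Bm, C#dim. D–F#–A = D, B–D–F# = Bm, G–B–D = G and A–C#–E = A are all diatonic. Bb–D–F is not: scale degree 6 in D major carries Bm (vi). In D minor the chord on that degree is Bb, so here it functions as bVI, borrowed from the parallel minor. F–A–C is not: scale degree 3 in D major carries F#m (iii). In D minor the chord on that degree is F, so here it functions as bIII, borrowed from the parallel minor.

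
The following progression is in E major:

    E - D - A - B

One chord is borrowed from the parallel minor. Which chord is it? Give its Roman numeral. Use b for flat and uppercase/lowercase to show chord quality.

E major has the diatonic set E, F#m, G#m, A, B, C#m, D#dim. E, A and B all belong to that set. D (D–F#–A) is not: scale degree 7 in E major carries D#dim (vii°). In E minor the chord on that degree is D, so here it functions as bVII, borrowed from the parallel minor.

bVII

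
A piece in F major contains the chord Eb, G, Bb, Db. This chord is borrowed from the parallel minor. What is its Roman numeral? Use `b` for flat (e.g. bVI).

Eb is the lowered form of scale degree 7 in F major (the diatonic degree 7 is E). Eb–G–Bb–Db is a dominant-seventh chord — the form found in F minor, not the diatonic vii° (Edim). Borrowed into F major it is written bVII7.

bVII7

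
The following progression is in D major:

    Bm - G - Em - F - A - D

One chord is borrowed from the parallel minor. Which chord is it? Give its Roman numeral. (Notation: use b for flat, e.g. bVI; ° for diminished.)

D major has the diatonic set D, Em, F#m, G, A, Bm, C#dim. Bm, G, Em, A and D all belong to that set. But F (F–A–C) is foreign: the diatonic iii on degree 3 is F#m, whereas F comes from D minor. It is labeled bIII.

bIII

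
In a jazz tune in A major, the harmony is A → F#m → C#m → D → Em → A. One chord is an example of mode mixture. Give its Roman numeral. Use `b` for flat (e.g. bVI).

A major has the diatonic set A, Bm, C#m, D, E, F#m, G#dim. A, F#m, C#m and D are all diatonic. But Em (E–G–B) is foreign: the diatonic V on degree 5 is E, whereas Em comes from A minor. It is labeled v.

v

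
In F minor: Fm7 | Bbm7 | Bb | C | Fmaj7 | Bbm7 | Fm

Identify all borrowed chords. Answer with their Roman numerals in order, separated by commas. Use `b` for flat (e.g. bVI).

The diatonic triads in F minor (with V from harmonic minor) are Fm, Gdim, Ab, Bbm, C, Db, Eb. Fm7, Bbm7, C and Fm all belong to that set. Bb (Bb–D–F) doesn't fit — on degree 4 F minor would have Bbm (iv). Bb is the degree-4 chord of F major, so it is the borrowed IV. Fmaj7 (F–A–C–E) doesn't fit — on degree 1 F minor would have Fm (i). Fmaj7 is the degree-1 chord of F major, so it is the borrowed Imaj7.

IV, Imaj7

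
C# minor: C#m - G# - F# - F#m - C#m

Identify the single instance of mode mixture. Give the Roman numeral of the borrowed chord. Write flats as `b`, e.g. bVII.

IV

In C# minor (with V from harmonic minor) the diatonic chords are C#m, D#dim, E, F#m, G#, A, B. C#m, G# and F#m all belong to that set. F# (F#–A#–C#) is not: scale degree 4 in C# minor carries F#m (iv). In C# major the chord on that degree is F#, so here it functions as IV, borrowed from the parallel major.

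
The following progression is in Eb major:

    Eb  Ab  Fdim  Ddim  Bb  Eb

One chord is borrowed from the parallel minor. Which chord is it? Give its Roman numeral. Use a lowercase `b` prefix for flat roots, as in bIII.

ii°

Eb major has the diatonic set Eb, Fm, Gm, Ab, Bb, Cm, Ddim. Of the given chords, Eb, Ab, Ddim and Bb are diatonic. Fdim (F–Ab–Cb) is not: scale degree 2 in Eb major carries Fm (ii). In Eb minor the chord on that degree is Fdim, so here it functions as ii°, borrowed from the parallel minor.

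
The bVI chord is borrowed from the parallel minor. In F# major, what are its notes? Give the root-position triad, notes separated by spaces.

bVI is built on the lowered scale degree 6. In F# major degree 6 is D#; lowered it becomes D. Stacking thirds in F# minor on D gives D–F#–A.

D F# A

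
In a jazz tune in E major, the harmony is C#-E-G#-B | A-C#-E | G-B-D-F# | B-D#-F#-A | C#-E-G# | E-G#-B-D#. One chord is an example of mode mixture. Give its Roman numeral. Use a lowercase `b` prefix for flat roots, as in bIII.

bIIImaj7

E major has the diatonic set E, F#m, G#m, A, B, C#m, D#dim. Of the given chords, C#–E–G#–B = C#m7, A–C#–E = A, B–D#–F#–A = B7, C#–E–G# = C#m and E–G#–B–D# = Emaj7 are diatonic. G–B–D–F# doesn't fit — on degree 3 E major would have G#m (iii). Gmaj7 is the degree-3 chord of E minor, so it is the borrowed bIIImaj7.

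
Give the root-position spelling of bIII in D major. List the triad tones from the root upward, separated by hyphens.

Scale degree 3 in D major is F#. bIII uses the lowered form, F, taken from D minor. Building the major chord from the parallel minor on F: F–A–C.

F-A-C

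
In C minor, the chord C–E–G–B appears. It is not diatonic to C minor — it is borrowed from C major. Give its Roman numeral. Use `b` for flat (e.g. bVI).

Imaj7

C is scale degree 1 in C minor. Diatonically C minor has Cm (i) on that degree; C–E–G–B is instead the major-seventh chord native to C major, so it takes the label Imaj7.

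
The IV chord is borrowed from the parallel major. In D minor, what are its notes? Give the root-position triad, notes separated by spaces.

G B D

The root, G, is scale degree 4 — the same note in D minor and D major; only the chord quality changes. Stacking thirds in D major on G gives G–B–D.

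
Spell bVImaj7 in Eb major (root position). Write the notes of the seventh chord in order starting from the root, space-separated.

The root of bVImaj7 is the lowered 6th degree: C becomes Cb. Stacking thirds in Eb minor on Cb gives Cb–Eb–Gb–Bb.

Cb Eb Gb Bb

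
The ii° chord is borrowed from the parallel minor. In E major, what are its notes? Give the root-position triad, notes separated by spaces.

The root, F#, is scale degree 2 — the same note in E major and E minor; only the chord quality changes. In E minor the chord on F# is F#–A–C.

F# A C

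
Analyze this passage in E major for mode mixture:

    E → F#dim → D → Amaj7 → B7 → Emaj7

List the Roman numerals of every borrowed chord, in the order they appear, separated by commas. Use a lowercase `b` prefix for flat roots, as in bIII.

ii°, bVII

In E major the diatonic chords are E, F#m, G#m, A, B, C#m, D#dim. Of the given chords, E, Amaj7, B7 and Emaj7 are diatonic. F#dim (F#–A–C) is not: scale degree 2 in E major carries F#m (ii). In E minor the chord on that degree is F#dim, so here it functions as ii°, borrowed from the parallel minor. D (D–F#–A) doesn't fit — on degree 7 E major would have D#dim (vii°). D is the degree-7 chord of E minor, so it is the borrowed bVII.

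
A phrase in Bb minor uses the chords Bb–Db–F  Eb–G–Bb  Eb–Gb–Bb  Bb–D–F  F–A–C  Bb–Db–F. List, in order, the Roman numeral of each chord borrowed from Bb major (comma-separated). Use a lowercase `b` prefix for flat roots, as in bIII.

IV, I

In Bb minor (with V from harmonic minor) the diatonic chords are Bbm, Cdim, Db, Ebm, F, Gb, Ab. Of the given chords, Bb–Db–F = Bbm, Eb–Gb–Bb = Ebm and F–A–C = F are diatonic. Eb–G–Bb doesn't fit — on degree 4 Bb minor would have Ebm (iv). Eb is the degree-4 chord of Bb major, so it is the borrowed IV. Bb–D–F doesn't fit — on degree 1 Bb minor would have Bbm (i). Bb is the degree-1 chord of Bb major, so it is the borrowed I.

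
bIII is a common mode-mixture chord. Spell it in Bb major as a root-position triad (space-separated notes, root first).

Db F Ab

The root of bIII is the lowered 3rd degree: D becomes Db. In Bb minor the chord on Db is Db–F–Ab.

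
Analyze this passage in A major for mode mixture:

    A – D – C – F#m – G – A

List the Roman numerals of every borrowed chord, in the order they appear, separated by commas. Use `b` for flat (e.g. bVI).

bIII, bVII

The diatonic triads in A major are A, Bm, C#m, D, E, F#m, G#dim. A, D and F#m all belong to that set. But C (C–E–G) is foreign: the diatonic iii on degree 3 is C#m, whereas C comes from A minor. It is labeled bIII. G (G–B–D) is not: scale degree 7 in A major carries G#dim (vii°). In A minor the chord on that degree is G, so here it functions as bVII, borrowed from the parallel minor.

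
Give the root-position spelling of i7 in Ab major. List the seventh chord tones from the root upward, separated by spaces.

i7 is built on scale degree 1, which is Ab in both Ab major and its parallel. In Ab minor the chord on Ab is Ab–Cb–Eb–Gb.

Ab Cb Eb Gb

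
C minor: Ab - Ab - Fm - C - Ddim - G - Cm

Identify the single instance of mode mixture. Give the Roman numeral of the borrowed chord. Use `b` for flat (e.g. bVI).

I

In C minor (with V from harmonic minor) the diatonic chords are Cm, Ddim, Eb, Fm, G, Ab, Bb. Ab, Fm, Ddim, G and Cm all belong to that set. C (C–E–G) doesn't fit — on degree 1 C minor would have Cm (i). C is the degree-1 chord of C major, so it is the borrowed I.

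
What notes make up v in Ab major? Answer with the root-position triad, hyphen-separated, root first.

Eb-Gb-Bb

The root, Eb, is scale degree 5 — the same note in Ab major and Ab minor; only the chord quality changes. Stacking thirds in Ab minor on Eb gives Eb–Gb–Bb.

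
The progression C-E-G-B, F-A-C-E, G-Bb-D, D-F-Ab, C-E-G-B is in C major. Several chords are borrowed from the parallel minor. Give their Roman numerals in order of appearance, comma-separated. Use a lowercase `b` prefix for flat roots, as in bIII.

C major has the diatonic set C, Dm, Em, F, G, Am, Bdim. C–E–G–B = Cmaj7 and F–A–C–E = Fmaj7 are both diatonic. But G–Bb–D is foreign: the diatonic V on degree 5 is G, whereas Gm comes from C minor. It is labeled v. But D–F–Ab is foreign: the diatonic ii on degree 2 is Dm, whereas Ddim comes from C minor. It is labeled ii°.

v, ii°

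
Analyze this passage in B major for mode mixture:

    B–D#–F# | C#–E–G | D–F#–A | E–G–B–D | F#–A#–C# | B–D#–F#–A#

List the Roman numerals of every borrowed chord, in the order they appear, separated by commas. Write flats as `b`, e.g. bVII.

In B major the diatonic chords are B, C#m, D#m, E, F#, G#m, A#dim. Of the given chords, B–D#–F# = B, F#–A#–C# = F# and B–D#–F#–A# = Bmaj7 are diatonic. C#–E–G is not: scale degree 2 in B major carries C#m (ii). In B minor the chord on that degree is C#dim, so here it functions as ii°, borrowed from the parallel minor. But D–F#–A is foreign: the diatonic iii on degree 3 is D#m, whereas D comes from B minor. It is labeled bIII. But E–G–B–D is foreign: the diatonic IV on degree 4 is E, whereas Em7 comes from B minor. It is labeled iv7.

ii°, bIII, iv7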